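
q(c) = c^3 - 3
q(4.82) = 108.98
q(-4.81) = -114.28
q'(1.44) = 6.22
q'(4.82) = 69.70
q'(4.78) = 68.55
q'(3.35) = 33.67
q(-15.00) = -3378.00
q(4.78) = 106.22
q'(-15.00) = 675.00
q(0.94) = -2.17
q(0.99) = -2.03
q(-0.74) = -3.41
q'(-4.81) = 69.41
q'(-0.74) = 1.64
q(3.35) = 34.60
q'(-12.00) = 432.00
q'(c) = 3*c^2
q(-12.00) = -1731.00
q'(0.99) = 2.94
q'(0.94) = 2.65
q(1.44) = -0.01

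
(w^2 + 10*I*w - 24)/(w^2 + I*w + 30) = (w + 4*I)/(w - 5*I)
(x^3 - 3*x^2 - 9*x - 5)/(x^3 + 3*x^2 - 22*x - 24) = (x^2 - 4*x - 5)/(x^2 + 2*x - 24)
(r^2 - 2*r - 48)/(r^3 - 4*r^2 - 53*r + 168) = (r + 6)/(r^2 + 4*r - 21)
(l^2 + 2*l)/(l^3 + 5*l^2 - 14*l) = (l + 2)/(l^2 + 5*l - 14)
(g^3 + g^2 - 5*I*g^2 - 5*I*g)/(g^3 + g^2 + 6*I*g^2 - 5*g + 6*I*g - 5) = g*(g - 5*I)/(g^2 + 6*I*g - 5)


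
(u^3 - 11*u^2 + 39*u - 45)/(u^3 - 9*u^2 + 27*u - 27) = (u - 5)/(u - 3)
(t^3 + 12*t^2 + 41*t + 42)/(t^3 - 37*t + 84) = (t^2 + 5*t + 6)/(t^2 - 7*t + 12)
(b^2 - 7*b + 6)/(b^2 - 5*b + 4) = (b - 6)/(b - 4)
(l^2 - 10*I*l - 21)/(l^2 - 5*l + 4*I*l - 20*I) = (l^2 - 10*I*l - 21)/(l^2 + l*(-5 + 4*I) - 20*I)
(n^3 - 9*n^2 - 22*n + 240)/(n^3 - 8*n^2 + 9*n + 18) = (n^2 - 3*n - 40)/(n^2 - 2*n - 3)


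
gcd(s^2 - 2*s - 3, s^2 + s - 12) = s - 3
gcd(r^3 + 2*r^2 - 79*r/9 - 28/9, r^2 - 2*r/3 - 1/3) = r + 1/3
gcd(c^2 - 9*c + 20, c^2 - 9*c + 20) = c^2 - 9*c + 20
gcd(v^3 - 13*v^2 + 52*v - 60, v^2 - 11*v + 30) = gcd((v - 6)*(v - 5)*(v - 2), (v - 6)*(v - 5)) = v^2 - 11*v + 30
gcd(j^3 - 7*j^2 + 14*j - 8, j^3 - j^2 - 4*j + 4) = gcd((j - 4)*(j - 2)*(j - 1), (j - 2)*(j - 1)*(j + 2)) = j^2 - 3*j + 2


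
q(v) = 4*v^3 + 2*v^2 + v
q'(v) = 12*v^2 + 4*v + 1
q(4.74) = 475.66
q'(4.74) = 289.57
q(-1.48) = -10.07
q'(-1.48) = 21.36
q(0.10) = 0.12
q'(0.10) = 1.52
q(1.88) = 35.53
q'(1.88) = 50.93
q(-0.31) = -0.24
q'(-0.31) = 0.91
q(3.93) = 277.61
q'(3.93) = 202.06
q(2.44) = 72.45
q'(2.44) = 82.20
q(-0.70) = -1.09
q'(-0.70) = 4.08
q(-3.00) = -93.00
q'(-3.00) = 97.00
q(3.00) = 129.00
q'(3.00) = 121.00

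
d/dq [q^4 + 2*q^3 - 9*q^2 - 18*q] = 4*q^3 + 6*q^2 - 18*q - 18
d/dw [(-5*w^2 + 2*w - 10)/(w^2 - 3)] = 2*(-w^2 + 25*w - 3)/(w^4 - 6*w^2 + 9)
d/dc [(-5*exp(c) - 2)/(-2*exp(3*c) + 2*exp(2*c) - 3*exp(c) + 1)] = (-20*exp(3*c) - 2*exp(2*c) + 8*exp(c) - 11)*exp(c)/(4*exp(6*c) - 8*exp(5*c) + 16*exp(4*c) - 16*exp(3*c) + 13*exp(2*c) - 6*exp(c) + 1)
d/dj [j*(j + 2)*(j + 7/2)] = 3*j^2 + 11*j + 7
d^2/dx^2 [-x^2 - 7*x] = -2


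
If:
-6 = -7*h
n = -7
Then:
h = 6/7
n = -7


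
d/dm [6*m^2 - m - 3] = 12*m - 1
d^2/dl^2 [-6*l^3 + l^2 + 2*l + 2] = 2 - 36*l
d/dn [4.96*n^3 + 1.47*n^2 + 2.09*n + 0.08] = 14.88*n^2 + 2.94*n + 2.09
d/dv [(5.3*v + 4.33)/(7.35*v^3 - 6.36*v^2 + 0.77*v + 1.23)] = (-77.91*v^3 - 61.7685*v^2 + 55.0776*v + 3.1849)/(54.0225*v^6 - 93.492*v^5 + 51.7686*v^4 + 8.2866*v^3 - 15.0527*v^2 + 1.8942*v + 1.5129)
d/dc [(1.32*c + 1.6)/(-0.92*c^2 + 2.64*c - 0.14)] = (1.2144*c^2 + 2.944*c - 4.4088)/(0.8464*c^4 - 4.8576*c^3 + 7.2272*c^2 - 0.7392*c + 0.0196)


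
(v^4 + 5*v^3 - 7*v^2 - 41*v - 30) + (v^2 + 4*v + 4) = v^4 + 5*v^3 - 6*v^2 - 37*v - 26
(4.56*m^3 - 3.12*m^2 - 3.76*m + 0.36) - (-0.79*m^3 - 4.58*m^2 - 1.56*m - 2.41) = 5.35*m^3 + 1.46*m^2 - 2.2*m + 2.77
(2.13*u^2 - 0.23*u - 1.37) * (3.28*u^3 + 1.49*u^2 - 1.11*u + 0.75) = 6.9864*u^5 + 2.4193*u^4 - 7.2006*u^3 - 0.1885*u^2 + 1.3482*u - 1.0275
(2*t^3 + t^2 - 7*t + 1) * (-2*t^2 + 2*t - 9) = -4*t^5 + 2*t^4 - 2*t^3 - 25*t^2 + 65*t - 9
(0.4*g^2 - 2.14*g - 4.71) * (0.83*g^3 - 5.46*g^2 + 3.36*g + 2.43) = 0.332*g^5 - 3.9602*g^4 + 9.1191*g^3 + 19.4982*g^2 - 21.0258*g - 11.4453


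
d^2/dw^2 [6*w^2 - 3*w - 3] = 12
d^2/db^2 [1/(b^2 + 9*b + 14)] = 2*(-b^2 - 9*b + (2*b + 9)^2 - 14)/(b^2 + 9*b + 14)^3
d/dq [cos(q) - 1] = -sin(q)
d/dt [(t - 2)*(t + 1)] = 2*t - 1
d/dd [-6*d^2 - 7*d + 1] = -12*d - 7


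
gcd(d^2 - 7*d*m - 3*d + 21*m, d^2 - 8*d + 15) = d - 3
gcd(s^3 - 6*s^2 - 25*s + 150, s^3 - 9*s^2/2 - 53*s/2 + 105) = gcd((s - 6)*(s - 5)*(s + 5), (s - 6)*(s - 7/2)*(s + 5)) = s^2 - s - 30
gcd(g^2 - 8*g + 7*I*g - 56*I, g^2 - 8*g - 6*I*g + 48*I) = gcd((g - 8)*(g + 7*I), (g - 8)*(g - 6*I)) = g - 8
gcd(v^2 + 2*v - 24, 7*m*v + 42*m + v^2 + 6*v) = v + 6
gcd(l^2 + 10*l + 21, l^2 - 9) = l + 3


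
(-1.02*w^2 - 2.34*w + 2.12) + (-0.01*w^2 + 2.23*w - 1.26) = -1.03*w^2 - 0.11*w + 0.86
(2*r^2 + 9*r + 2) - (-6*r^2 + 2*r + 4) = 8*r^2 + 7*r - 2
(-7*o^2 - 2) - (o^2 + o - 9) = -8*o^2 - o + 7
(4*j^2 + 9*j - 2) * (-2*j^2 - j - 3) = -8*j^4 - 22*j^3 - 17*j^2 - 25*j + 6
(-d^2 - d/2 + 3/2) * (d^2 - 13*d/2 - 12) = -d^4 + 6*d^3 + 67*d^2/4 - 15*d/4 - 18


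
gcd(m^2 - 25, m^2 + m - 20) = m + 5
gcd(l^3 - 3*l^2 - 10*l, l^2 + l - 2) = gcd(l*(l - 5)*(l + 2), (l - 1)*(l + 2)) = l + 2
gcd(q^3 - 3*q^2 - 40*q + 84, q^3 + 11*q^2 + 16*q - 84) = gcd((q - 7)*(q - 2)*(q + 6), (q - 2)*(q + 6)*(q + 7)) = q^2 + 4*q - 12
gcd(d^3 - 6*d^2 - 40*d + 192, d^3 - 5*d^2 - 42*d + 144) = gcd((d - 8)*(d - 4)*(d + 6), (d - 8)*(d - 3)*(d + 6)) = d^2 - 2*d - 48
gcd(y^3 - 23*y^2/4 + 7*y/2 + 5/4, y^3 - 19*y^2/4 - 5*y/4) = y^2 - 19*y/4 - 5/4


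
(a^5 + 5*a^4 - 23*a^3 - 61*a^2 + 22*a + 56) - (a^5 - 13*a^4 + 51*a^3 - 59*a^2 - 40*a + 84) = 18*a^4 - 74*a^3 - 2*a^2 + 62*a - 28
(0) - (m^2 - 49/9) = 49/9 - m^2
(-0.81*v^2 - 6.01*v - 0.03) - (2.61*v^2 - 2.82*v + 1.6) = -3.42*v^2 - 3.19*v - 1.63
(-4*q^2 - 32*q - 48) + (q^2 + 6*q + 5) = -3*q^2 - 26*q - 43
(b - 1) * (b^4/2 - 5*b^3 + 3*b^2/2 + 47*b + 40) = b^5/2 - 11*b^4/2 + 13*b^3/2 + 91*b^2/2 - 7*b - 40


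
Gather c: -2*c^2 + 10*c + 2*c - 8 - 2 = -2*c^2 + 12*c - 10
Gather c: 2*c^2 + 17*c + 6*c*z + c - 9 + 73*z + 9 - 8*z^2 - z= 2*c^2 + c*(6*z + 18) - 8*z^2 + 72*z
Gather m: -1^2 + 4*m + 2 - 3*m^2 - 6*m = -3*m^2 - 2*m + 1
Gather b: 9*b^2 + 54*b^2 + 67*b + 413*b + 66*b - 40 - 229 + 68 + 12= 63*b^2 + 546*b - 189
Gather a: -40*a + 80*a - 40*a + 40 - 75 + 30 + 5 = 0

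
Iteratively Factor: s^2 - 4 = (s - 2)*(s + 2)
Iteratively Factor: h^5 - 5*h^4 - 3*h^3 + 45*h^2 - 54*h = (h - 3)*(h^4 - 2*h^3 - 9*h^2 + 18*h) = (h - 3)*(h + 3)*(h^3 - 5*h^2 + 6*h) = (h - 3)*(h - 2)*(h + 3)*(h^2 - 3*h) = (h - 3)^2*(h - 2)*(h + 3)*(h)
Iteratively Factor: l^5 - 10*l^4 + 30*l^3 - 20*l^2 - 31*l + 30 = (l - 3)*(l^4 - 7*l^3 + 9*l^2 + 7*l - 10) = (l - 3)*(l - 1)*(l^3 - 6*l^2 + 3*l + 10) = (l - 3)*(l - 1)*(l + 1)*(l^2 - 7*l + 10) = (l - 5)*(l - 3)*(l - 1)*(l + 1)*(l - 2)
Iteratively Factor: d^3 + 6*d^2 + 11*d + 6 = (d + 3)*(d^2 + 3*d + 2) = (d + 2)*(d + 3)*(d + 1)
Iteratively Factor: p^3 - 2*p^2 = (p)*(p^2 - 2*p) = p^2*(p - 2)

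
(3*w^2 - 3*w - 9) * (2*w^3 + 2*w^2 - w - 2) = 6*w^5 - 27*w^3 - 21*w^2 + 15*w + 18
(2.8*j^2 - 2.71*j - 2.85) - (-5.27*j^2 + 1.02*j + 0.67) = 8.07*j^2 - 3.73*j - 3.52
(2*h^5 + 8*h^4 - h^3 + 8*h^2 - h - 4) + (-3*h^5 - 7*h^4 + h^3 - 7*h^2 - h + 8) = -h^5 + h^4 + h^2 - 2*h + 4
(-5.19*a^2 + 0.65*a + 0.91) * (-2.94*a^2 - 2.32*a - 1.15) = 15.2586*a^4 + 10.1298*a^3 + 1.7851*a^2 - 2.8587*a - 1.0465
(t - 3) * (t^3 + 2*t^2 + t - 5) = t^4 - t^3 - 5*t^2 - 8*t + 15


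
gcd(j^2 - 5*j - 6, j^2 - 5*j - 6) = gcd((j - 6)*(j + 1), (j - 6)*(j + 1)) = j^2 - 5*j - 6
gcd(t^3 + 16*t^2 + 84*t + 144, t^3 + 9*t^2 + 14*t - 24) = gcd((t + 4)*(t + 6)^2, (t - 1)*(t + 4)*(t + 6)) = t^2 + 10*t + 24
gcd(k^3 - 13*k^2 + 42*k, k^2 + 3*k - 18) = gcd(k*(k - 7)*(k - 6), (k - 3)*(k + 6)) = 1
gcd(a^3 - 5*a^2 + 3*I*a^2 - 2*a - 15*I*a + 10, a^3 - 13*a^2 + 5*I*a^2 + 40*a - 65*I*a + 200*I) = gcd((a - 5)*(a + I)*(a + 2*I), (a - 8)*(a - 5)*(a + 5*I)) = a - 5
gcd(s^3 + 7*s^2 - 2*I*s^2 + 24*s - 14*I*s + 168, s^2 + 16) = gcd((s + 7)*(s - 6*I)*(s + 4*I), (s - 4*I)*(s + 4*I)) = s + 4*I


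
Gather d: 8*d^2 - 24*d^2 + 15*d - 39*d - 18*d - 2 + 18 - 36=-16*d^2 - 42*d - 20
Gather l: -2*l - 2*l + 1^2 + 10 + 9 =20 - 4*l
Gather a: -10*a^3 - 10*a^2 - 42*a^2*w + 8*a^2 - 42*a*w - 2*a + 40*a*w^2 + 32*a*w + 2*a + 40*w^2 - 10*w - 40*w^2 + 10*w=-10*a^3 + a^2*(-42*w - 2) + a*(40*w^2 - 10*w)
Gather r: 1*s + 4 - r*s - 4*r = r*(-s - 4) + s + 4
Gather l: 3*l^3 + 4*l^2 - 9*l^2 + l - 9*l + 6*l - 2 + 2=3*l^3 - 5*l^2 - 2*l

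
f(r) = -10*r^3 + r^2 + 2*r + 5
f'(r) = -30*r^2 + 2*r + 2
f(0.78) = 2.42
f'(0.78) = -14.69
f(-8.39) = 5964.51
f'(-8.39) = -2126.54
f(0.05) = 5.10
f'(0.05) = 2.02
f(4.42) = -830.13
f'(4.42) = -575.25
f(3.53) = -415.35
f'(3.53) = -364.77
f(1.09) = -4.58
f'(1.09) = -31.46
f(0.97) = -1.25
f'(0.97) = -24.29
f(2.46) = -132.90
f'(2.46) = -174.63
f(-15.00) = 33950.00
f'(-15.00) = -6778.00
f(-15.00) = 33950.00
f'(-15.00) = -6778.00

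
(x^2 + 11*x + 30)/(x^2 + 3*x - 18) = (x + 5)/(x - 3)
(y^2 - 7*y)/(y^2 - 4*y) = (y - 7)/(y - 4)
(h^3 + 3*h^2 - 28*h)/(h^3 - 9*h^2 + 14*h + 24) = h*(h + 7)/(h^2 - 5*h - 6)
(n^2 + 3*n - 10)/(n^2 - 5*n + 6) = (n + 5)/(n - 3)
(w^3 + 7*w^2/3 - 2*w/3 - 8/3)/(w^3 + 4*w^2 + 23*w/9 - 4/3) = 3*(w^2 + w - 2)/(3*w^2 + 8*w - 3)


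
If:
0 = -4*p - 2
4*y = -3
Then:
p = -1/2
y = -3/4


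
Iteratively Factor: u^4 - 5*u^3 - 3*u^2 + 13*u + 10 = (u + 1)*(u^3 - 6*u^2 + 3*u + 10) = (u - 5)*(u + 1)*(u^2 - u - 2) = (u - 5)*(u - 2)*(u + 1)*(u + 1)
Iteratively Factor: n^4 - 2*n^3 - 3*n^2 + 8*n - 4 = (n - 2)*(n^3 - 3*n + 2) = (n - 2)*(n - 1)*(n^2 + n - 2) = (n - 2)*(n - 1)^2*(n + 2)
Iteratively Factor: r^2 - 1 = (r + 1)*(r - 1)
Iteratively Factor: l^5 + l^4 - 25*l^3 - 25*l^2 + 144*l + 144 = (l - 4)*(l^4 + 5*l^3 - 5*l^2 - 45*l - 36) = (l - 4)*(l + 3)*(l^3 + 2*l^2 - 11*l - 12) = (l - 4)*(l - 3)*(l + 3)*(l^2 + 5*l + 4) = (l - 4)*(l - 3)*(l + 1)*(l + 3)*(l + 4)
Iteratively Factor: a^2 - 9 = (a + 3)*(a - 3)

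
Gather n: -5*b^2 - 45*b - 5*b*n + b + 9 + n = -5*b^2 - 44*b + n*(1 - 5*b) + 9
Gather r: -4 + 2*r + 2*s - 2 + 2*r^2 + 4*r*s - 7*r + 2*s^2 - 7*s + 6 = 2*r^2 + r*(4*s - 5) + 2*s^2 - 5*s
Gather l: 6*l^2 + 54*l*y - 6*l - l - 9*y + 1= 6*l^2 + l*(54*y - 7) - 9*y + 1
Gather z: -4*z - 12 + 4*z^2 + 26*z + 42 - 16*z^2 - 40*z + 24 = -12*z^2 - 18*z + 54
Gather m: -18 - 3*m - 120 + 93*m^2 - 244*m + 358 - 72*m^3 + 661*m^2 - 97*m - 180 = -72*m^3 + 754*m^2 - 344*m + 40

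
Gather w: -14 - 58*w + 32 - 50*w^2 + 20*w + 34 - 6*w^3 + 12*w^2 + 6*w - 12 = -6*w^3 - 38*w^2 - 32*w + 40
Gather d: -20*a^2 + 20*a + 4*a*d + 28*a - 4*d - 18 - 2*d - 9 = -20*a^2 + 48*a + d*(4*a - 6) - 27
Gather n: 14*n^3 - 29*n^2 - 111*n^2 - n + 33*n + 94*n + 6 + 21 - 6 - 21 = 14*n^3 - 140*n^2 + 126*n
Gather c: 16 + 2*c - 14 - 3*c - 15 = -c - 13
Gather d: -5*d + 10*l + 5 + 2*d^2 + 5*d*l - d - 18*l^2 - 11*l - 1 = 2*d^2 + d*(5*l - 6) - 18*l^2 - l + 4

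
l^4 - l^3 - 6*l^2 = l^2*(l - 3)*(l + 2)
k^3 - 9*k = k*(k - 3)*(k + 3)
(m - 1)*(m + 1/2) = m^2 - m/2 - 1/2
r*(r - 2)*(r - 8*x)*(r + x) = r^4 - 7*r^3*x - 2*r^3 - 8*r^2*x^2 + 14*r^2*x + 16*r*x^2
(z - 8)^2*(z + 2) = z^3 - 14*z^2 + 32*z + 128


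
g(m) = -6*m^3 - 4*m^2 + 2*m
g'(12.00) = -2686.00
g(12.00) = -10920.00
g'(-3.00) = -136.00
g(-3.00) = 120.00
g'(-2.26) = -71.86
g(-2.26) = 44.31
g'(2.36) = -117.13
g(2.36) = -96.42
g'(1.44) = -46.84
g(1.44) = -23.33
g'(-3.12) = -148.26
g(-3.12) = 137.05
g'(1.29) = -38.27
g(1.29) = -16.96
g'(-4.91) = -392.67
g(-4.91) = 603.97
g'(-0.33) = 2.68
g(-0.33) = -0.88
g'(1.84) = -73.66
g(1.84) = -47.24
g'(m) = -18*m^2 - 8*m + 2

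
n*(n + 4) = n^2 + 4*n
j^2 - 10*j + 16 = (j - 8)*(j - 2)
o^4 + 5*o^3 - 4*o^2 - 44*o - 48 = (o - 3)*(o + 2)^2*(o + 4)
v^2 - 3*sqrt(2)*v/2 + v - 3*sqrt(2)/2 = (v + 1)*(v - 3*sqrt(2)/2)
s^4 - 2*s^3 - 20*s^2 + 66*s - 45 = (s - 3)^2*(s - 1)*(s + 5)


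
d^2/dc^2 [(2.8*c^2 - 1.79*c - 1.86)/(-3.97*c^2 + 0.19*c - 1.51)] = (52.199942*c^3 + 276.602604*c^2 - 72.801066*c - 33.90745)/(62.570773*c^6 - 8.983713*c^5 + 71.826828*c^4 - 6.840817*c^3 + 27.319524*c^2 - 1.299657*c + 3.442951)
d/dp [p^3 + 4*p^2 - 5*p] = 3*p^2 + 8*p - 5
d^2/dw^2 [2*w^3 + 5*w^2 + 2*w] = 12*w + 10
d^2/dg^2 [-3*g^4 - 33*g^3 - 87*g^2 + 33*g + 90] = -36*g^2 - 198*g - 174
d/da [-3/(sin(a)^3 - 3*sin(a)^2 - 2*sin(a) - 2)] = 3*(3*sin(a)^2 - 6*sin(a) - 2)*cos(a)/(sin(a)^3 - 3*sin(a)^2 - 2*sin(a) - 2)^2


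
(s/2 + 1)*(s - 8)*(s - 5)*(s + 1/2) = s^4/2 - 21*s^3/4 + 17*s^2/4 + 87*s/2 + 20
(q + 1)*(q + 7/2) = q^2 + 9*q/2 + 7/2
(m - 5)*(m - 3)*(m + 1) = m^3 - 7*m^2 + 7*m + 15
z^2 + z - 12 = (z - 3)*(z + 4)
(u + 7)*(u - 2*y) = u^2 - 2*u*y + 7*u - 14*y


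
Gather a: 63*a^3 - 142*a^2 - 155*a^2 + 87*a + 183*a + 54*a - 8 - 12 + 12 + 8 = 63*a^3 - 297*a^2 + 324*a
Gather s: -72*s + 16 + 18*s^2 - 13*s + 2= 18*s^2 - 85*s + 18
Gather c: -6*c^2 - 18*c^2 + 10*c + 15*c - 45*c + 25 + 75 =-24*c^2 - 20*c + 100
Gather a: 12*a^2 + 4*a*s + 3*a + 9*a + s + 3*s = 12*a^2 + a*(4*s + 12) + 4*s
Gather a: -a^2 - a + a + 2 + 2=4 - a^2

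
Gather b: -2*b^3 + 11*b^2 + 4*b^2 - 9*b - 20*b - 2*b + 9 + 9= -2*b^3 + 15*b^2 - 31*b + 18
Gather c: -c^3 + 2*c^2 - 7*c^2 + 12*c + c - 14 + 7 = -c^3 - 5*c^2 + 13*c - 7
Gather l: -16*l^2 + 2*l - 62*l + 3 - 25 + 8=-16*l^2 - 60*l - 14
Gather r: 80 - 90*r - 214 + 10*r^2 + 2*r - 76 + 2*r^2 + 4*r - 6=12*r^2 - 84*r - 216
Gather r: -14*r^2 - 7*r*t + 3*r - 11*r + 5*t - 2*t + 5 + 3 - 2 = -14*r^2 + r*(-7*t - 8) + 3*t + 6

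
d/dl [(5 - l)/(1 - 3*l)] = 14/(3*l - 1)^2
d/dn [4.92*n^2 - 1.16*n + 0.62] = 9.84*n - 1.16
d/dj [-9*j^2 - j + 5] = -18*j - 1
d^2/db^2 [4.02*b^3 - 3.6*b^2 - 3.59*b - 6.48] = 24.12*b - 7.2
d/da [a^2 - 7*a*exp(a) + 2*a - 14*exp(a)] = -7*a*exp(a) + 2*a - 21*exp(a) + 2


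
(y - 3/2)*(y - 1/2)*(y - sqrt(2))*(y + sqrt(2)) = y^4 - 2*y^3 - 5*y^2/4 + 4*y - 3/2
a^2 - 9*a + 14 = (a - 7)*(a - 2)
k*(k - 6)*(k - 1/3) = k^3 - 19*k^2/3 + 2*k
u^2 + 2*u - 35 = (u - 5)*(u + 7)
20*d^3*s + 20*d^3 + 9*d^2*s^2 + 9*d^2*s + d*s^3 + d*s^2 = (4*d + s)*(5*d + s)*(d*s + d)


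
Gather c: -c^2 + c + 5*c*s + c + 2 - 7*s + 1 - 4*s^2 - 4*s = -c^2 + c*(5*s + 2) - 4*s^2 - 11*s + 3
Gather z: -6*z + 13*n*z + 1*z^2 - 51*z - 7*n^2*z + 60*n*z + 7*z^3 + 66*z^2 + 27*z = 7*z^3 + 67*z^2 + z*(-7*n^2 + 73*n - 30)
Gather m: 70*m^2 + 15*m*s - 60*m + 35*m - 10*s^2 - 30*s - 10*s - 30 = 70*m^2 + m*(15*s - 25) - 10*s^2 - 40*s - 30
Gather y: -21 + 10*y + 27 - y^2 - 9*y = -y^2 + y + 6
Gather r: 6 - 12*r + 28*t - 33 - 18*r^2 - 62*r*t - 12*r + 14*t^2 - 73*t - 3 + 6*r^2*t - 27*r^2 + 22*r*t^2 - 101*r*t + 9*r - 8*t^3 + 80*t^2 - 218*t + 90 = r^2*(6*t - 45) + r*(22*t^2 - 163*t - 15) - 8*t^3 + 94*t^2 - 263*t + 60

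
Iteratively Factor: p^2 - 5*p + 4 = (p - 1)*(p - 4)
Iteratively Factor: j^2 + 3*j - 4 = (j - 1)*(j + 4)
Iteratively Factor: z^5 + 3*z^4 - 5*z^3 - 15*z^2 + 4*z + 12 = (z + 1)*(z^4 + 2*z^3 - 7*z^2 - 8*z + 12) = (z - 1)*(z + 1)*(z^3 + 3*z^2 - 4*z - 12) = (z - 1)*(z + 1)*(z + 3)*(z^2 - 4) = (z - 1)*(z + 1)*(z + 2)*(z + 3)*(z - 2)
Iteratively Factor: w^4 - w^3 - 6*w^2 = (w + 2)*(w^3 - 3*w^2) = w*(w + 2)*(w^2 - 3*w) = w*(w - 3)*(w + 2)*(w)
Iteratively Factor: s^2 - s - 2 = (s - 2)*(s + 1)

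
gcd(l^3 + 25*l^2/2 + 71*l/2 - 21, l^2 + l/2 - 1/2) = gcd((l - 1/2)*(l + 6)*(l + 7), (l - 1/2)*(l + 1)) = l - 1/2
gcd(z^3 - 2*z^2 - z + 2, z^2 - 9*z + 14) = z - 2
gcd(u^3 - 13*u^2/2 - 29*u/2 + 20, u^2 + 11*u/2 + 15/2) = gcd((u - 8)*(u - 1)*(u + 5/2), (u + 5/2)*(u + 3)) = u + 5/2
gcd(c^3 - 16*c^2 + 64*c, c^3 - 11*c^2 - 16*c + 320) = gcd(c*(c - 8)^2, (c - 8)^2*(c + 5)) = c^2 - 16*c + 64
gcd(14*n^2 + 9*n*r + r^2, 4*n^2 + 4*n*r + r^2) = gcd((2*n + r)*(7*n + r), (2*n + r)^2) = 2*n + r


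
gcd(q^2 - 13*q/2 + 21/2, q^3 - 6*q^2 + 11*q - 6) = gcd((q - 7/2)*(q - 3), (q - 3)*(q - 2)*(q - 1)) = q - 3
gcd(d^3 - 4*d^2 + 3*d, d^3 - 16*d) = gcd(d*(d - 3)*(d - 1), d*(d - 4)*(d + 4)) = d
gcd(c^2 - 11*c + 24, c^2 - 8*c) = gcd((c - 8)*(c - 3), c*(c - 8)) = c - 8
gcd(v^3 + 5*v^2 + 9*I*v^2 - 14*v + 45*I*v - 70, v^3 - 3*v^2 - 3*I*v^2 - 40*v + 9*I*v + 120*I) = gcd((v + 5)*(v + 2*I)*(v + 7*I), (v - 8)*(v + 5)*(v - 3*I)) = v + 5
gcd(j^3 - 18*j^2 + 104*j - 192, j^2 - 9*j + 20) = j - 4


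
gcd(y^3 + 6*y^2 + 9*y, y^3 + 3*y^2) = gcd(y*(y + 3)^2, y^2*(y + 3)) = y^2 + 3*y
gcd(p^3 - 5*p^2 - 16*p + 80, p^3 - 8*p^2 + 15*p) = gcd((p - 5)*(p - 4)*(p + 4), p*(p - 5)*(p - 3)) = p - 5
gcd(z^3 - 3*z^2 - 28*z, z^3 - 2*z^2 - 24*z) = z^2 + 4*z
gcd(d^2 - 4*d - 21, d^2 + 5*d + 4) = 1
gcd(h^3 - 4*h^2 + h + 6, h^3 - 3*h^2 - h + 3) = h^2 - 2*h - 3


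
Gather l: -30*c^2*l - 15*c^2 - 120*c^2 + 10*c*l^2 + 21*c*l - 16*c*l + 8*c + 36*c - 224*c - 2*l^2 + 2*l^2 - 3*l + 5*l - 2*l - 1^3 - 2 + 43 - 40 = -135*c^2 + 10*c*l^2 - 180*c + l*(-30*c^2 + 5*c)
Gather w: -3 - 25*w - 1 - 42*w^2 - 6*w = -42*w^2 - 31*w - 4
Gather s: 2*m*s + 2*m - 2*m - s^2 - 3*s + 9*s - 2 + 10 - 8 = -s^2 + s*(2*m + 6)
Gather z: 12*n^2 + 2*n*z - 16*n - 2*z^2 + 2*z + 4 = 12*n^2 - 16*n - 2*z^2 + z*(2*n + 2) + 4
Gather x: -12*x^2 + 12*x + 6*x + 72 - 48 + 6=-12*x^2 + 18*x + 30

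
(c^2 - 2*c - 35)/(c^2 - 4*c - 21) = (c + 5)/(c + 3)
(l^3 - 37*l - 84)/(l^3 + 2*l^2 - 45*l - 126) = (l + 4)/(l + 6)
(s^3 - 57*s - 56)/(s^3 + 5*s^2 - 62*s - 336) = (s + 1)/(s + 6)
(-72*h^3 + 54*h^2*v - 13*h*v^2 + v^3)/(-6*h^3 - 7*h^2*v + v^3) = (24*h^2 - 10*h*v + v^2)/(2*h^2 + 3*h*v + v^2)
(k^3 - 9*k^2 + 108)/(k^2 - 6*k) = k - 3 - 18/k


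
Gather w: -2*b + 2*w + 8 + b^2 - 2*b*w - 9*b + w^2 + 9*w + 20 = b^2 - 11*b + w^2 + w*(11 - 2*b) + 28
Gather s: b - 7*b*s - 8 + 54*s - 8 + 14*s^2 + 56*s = b + 14*s^2 + s*(110 - 7*b) - 16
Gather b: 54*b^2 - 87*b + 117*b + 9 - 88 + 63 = 54*b^2 + 30*b - 16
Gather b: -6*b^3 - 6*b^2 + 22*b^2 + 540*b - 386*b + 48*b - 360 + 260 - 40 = -6*b^3 + 16*b^2 + 202*b - 140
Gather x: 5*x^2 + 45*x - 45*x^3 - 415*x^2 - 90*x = -45*x^3 - 410*x^2 - 45*x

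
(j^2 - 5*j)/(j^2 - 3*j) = (j - 5)/(j - 3)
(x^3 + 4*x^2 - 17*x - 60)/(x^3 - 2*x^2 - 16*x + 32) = (x^2 + 8*x + 15)/(x^2 + 2*x - 8)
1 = 1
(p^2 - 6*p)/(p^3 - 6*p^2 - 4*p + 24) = p/(p^2 - 4)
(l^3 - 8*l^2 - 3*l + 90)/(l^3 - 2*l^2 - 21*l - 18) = (l - 5)/(l + 1)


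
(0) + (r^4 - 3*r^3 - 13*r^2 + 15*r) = r^4 - 3*r^3 - 13*r^2 + 15*r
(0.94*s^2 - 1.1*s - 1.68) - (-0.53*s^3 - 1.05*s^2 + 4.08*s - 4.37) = 0.53*s^3 + 1.99*s^2 - 5.18*s + 2.69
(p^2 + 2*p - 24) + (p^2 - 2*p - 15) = 2*p^2 - 39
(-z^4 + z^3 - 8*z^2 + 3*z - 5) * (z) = -z^5 + z^4 - 8*z^3 + 3*z^2 - 5*z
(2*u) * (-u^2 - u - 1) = -2*u^3 - 2*u^2 - 2*u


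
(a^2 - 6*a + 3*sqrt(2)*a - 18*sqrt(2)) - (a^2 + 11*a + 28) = -17*a + 3*sqrt(2)*a - 28 - 18*sqrt(2)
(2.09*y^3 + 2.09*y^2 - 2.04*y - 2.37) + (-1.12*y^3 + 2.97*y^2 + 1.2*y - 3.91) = 0.97*y^3 + 5.06*y^2 - 0.84*y - 6.28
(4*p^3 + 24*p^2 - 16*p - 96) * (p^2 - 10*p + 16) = 4*p^5 - 16*p^4 - 192*p^3 + 448*p^2 + 704*p - 1536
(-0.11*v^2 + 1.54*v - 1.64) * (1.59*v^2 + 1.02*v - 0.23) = -0.1749*v^4 + 2.3364*v^3 - 1.0115*v^2 - 2.027*v + 0.3772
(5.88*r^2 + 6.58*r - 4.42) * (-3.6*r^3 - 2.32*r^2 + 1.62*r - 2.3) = -21.168*r^5 - 37.3296*r^4 + 10.172*r^3 + 7.39*r^2 - 22.2944*r + 10.166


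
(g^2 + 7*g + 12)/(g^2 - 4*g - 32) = (g + 3)/(g - 8)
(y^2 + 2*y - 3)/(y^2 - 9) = (y - 1)/(y - 3)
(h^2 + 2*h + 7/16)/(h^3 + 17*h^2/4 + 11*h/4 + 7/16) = (4*h + 7)/(4*h^2 + 16*h + 7)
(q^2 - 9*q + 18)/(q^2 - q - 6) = (q - 6)/(q + 2)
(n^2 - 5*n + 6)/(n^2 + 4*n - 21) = (n - 2)/(n + 7)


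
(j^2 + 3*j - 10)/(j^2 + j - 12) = (j^2 + 3*j - 10)/(j^2 + j - 12)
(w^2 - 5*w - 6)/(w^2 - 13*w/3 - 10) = 3*(w + 1)/(3*w + 5)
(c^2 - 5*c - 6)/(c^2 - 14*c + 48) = (c + 1)/(c - 8)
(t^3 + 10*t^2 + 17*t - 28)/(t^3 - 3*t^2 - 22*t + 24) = (t + 7)/(t - 6)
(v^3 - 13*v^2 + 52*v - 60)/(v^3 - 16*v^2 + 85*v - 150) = (v - 2)/(v - 5)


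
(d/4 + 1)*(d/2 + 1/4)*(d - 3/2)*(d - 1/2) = d^4/8 + 5*d^3/16 - 25*d^2/32 - 5*d/64 + 3/16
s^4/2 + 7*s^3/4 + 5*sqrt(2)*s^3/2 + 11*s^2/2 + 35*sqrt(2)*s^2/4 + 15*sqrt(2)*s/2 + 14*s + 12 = (s/2 + 1)*(s + 3/2)*(s + sqrt(2))*(s + 4*sqrt(2))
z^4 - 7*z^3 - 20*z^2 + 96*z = z*(z - 8)*(z - 3)*(z + 4)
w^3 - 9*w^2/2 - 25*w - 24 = (w - 8)*(w + 3/2)*(w + 2)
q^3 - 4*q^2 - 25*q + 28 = (q - 7)*(q - 1)*(q + 4)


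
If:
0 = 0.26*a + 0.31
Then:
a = -1.19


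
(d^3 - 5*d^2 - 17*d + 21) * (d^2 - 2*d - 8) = d^5 - 7*d^4 - 15*d^3 + 95*d^2 + 94*d - 168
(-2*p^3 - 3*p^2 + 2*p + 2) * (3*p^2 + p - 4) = -6*p^5 - 11*p^4 + 11*p^3 + 20*p^2 - 6*p - 8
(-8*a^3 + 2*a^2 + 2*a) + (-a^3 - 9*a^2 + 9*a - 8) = -9*a^3 - 7*a^2 + 11*a - 8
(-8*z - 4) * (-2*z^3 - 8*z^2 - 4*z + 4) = 16*z^4 + 72*z^3 + 64*z^2 - 16*z - 16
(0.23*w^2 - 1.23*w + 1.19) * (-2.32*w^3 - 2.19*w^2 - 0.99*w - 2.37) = -0.5336*w^5 + 2.3499*w^4 - 0.2948*w^3 - 1.9335*w^2 + 1.737*w - 2.8203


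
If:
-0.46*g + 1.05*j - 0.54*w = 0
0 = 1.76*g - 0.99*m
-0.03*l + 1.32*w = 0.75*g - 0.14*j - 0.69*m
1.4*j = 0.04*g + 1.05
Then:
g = 1.83139534883721 - 1.25581395348837*w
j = 0.802325581395349 - 0.0358803986710963*w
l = 23.8790697674419*w + 32.843023255814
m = 3.25581395348837 - 2.23255813953488*w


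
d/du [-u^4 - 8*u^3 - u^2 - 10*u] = -4*u^3 - 24*u^2 - 2*u - 10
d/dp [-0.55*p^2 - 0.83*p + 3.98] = -1.1*p - 0.83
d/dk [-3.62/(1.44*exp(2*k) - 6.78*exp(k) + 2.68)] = (10.4256*exp(k) - 24.5436)*exp(k)/(1.44*exp(2*k) - 6.78*exp(k) + 2.68)^2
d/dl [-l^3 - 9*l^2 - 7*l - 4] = -3*l^2 - 18*l - 7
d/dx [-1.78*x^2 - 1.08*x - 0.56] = -3.56*x - 1.08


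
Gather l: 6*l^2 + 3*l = 6*l^2 + 3*l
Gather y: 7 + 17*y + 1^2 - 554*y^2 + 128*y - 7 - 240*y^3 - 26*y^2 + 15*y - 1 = -240*y^3 - 580*y^2 + 160*y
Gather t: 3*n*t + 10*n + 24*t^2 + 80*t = 10*n + 24*t^2 + t*(3*n + 80)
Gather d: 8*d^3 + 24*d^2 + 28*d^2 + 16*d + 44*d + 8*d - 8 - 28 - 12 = 8*d^3 + 52*d^2 + 68*d - 48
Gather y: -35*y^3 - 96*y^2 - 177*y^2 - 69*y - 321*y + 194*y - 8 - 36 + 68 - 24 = -35*y^3 - 273*y^2 - 196*y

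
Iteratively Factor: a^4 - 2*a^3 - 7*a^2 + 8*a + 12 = (a + 1)*(a^3 - 3*a^2 - 4*a + 12) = (a - 2)*(a + 1)*(a^2 - a - 6) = (a - 3)*(a - 2)*(a + 1)*(a + 2)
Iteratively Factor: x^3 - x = (x - 1)*(x^2 + x) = x*(x - 1)*(x + 1)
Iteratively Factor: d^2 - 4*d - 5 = (d - 5)*(d + 1)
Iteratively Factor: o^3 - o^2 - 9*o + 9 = (o - 1)*(o^2 - 9) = (o - 1)*(o + 3)*(o - 3)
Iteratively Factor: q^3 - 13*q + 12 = (q + 4)*(q^2 - 4*q + 3) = (q - 1)*(q + 4)*(q - 3)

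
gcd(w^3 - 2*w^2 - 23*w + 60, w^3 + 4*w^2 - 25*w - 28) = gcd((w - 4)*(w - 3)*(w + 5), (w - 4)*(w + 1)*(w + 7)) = w - 4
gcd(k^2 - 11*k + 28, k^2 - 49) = k - 7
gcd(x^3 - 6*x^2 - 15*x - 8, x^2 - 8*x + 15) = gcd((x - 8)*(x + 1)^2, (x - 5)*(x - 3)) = 1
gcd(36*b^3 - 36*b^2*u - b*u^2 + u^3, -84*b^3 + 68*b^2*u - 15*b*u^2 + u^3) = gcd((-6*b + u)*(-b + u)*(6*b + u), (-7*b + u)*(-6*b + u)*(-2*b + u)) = -6*b + u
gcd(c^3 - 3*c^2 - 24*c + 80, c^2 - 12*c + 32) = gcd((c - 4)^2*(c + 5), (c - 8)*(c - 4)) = c - 4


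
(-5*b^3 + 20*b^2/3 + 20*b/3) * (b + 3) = -5*b^4 - 25*b^3/3 + 80*b^2/3 + 20*b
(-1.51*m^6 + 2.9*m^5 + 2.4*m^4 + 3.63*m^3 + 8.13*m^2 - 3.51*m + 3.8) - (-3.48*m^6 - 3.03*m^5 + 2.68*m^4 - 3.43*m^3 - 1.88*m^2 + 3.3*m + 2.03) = 1.97*m^6 + 5.93*m^5 - 0.28*m^4 + 7.06*m^3 + 10.01*m^2 - 6.81*m + 1.77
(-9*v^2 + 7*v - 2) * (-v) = 9*v^3 - 7*v^2 + 2*v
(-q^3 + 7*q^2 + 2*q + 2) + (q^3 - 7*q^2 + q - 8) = 3*q - 6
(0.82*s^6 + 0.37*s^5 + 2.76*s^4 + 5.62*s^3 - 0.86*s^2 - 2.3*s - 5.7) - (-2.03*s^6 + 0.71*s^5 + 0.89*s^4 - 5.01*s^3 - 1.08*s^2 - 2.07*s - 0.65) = 2.85*s^6 - 0.34*s^5 + 1.87*s^4 + 10.63*s^3 + 0.22*s^2 - 0.23*s - 5.05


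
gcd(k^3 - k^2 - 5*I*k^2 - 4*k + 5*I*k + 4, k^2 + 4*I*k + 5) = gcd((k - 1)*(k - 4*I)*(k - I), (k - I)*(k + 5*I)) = k - I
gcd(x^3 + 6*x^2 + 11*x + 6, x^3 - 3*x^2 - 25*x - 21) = x^2 + 4*x + 3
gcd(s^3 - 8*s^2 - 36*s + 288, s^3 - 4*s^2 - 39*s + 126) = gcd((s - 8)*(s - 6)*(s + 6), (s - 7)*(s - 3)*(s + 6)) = s + 6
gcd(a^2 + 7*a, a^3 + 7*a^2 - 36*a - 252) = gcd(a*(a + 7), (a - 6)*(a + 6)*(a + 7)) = a + 7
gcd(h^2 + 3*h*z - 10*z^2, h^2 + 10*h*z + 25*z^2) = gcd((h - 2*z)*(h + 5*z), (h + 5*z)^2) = h + 5*z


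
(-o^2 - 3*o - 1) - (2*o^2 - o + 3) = -3*o^2 - 2*o - 4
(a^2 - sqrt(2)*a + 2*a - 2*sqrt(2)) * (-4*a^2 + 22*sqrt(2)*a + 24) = -4*a^4 - 8*a^3 + 26*sqrt(2)*a^3 - 20*a^2 + 52*sqrt(2)*a^2 - 40*a - 24*sqrt(2)*a - 48*sqrt(2)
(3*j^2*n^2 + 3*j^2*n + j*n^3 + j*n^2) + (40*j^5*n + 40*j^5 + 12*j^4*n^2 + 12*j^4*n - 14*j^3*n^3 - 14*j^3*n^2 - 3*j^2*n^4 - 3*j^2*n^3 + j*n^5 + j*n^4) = 40*j^5*n + 40*j^5 + 12*j^4*n^2 + 12*j^4*n - 14*j^3*n^3 - 14*j^3*n^2 - 3*j^2*n^4 - 3*j^2*n^3 + 3*j^2*n^2 + 3*j^2*n + j*n^5 + j*n^4 + j*n^3 + j*n^2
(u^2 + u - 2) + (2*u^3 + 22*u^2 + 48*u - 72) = 2*u^3 + 23*u^2 + 49*u - 74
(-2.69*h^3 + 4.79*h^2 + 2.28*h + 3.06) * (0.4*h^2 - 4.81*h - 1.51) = -1.076*h^5 + 14.8549*h^4 - 18.066*h^3 - 16.9757*h^2 - 18.1614*h - 4.6206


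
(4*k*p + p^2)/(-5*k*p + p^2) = (4*k + p)/(-5*k + p)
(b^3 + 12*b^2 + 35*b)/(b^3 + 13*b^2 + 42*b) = (b + 5)/(b + 6)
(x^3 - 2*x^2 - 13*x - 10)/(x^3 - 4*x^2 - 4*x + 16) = (x^2 - 4*x - 5)/(x^2 - 6*x + 8)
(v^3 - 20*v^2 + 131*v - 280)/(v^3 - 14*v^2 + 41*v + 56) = (v - 5)/(v + 1)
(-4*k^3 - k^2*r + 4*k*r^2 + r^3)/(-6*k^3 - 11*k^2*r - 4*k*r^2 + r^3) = (-4*k^2 + 3*k*r + r^2)/(-6*k^2 - 5*k*r + r^2)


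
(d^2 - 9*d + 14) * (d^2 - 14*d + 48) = d^4 - 23*d^3 + 188*d^2 - 628*d + 672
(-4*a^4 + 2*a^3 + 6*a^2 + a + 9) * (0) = 0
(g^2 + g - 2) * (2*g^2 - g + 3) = 2*g^4 + g^3 - 2*g^2 + 5*g - 6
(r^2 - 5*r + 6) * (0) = 0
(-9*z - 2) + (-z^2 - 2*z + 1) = -z^2 - 11*z - 1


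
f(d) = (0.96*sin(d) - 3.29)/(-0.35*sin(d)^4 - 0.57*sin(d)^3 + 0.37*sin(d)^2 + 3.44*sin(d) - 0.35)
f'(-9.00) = -3.00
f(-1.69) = 1.33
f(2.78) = -3.34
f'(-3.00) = -15.26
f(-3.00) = 4.14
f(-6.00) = -4.83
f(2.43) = -1.45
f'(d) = (0.96*sin(d) - 3.29)*(1.4*sin(d)^3*cos(d) + 1.71*sin(d)^2*cos(d) - 0.74*sin(d)*cos(d) - 3.44*cos(d))/(-0.35*sin(d)^4 - 0.57*sin(d)^3 + 0.37*sin(d)^2 + 3.44*sin(d) - 0.35)^2 + 0.96*cos(d)/(-0.35*sin(d)^4 - 0.57*sin(d)^3 + 0.37*sin(d)^2 + 3.44*sin(d) - 0.35)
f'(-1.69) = -0.08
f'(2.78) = -13.16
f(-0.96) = 1.47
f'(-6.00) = 27.30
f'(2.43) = -2.08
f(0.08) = 44.00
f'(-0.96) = 0.55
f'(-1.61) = -0.03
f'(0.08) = 2081.02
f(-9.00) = 2.20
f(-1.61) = 1.33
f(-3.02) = 4.48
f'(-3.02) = -18.18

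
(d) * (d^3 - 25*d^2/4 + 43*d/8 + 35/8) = d^4 - 25*d^3/4 + 43*d^2/8 + 35*d/8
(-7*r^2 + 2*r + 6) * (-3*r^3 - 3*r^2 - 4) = 21*r^5 + 15*r^4 - 24*r^3 + 10*r^2 - 8*r - 24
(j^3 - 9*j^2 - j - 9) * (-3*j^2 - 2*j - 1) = -3*j^5 + 25*j^4 + 20*j^3 + 38*j^2 + 19*j + 9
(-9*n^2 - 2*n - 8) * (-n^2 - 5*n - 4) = 9*n^4 + 47*n^3 + 54*n^2 + 48*n + 32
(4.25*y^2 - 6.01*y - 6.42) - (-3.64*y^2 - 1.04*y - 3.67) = 7.89*y^2 - 4.97*y - 2.75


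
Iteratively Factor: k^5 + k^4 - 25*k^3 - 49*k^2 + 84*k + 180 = (k - 2)*(k^4 + 3*k^3 - 19*k^2 - 87*k - 90) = (k - 2)*(k + 3)*(k^3 - 19*k - 30) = (k - 5)*(k - 2)*(k + 3)*(k^2 + 5*k + 6) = (k - 5)*(k - 2)*(k + 3)^2*(k + 2)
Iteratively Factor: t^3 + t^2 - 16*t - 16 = (t - 4)*(t^2 + 5*t + 4) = (t - 4)*(t + 4)*(t + 1)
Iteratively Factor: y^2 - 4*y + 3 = (y - 3)*(y - 1)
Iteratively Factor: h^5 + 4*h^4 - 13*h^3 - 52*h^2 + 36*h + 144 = (h - 3)*(h^4 + 7*h^3 + 8*h^2 - 28*h - 48) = (h - 3)*(h + 2)*(h^3 + 5*h^2 - 2*h - 24) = (h - 3)*(h - 2)*(h + 2)*(h^2 + 7*h + 12) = (h - 3)*(h - 2)*(h + 2)*(h + 3)*(h + 4)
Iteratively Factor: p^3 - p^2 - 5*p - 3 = (p - 3)*(p^2 + 2*p + 1) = (p - 3)*(p + 1)*(p + 1)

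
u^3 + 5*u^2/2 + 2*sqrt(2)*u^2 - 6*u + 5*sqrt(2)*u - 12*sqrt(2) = (u - 3/2)*(u + 4)*(u + 2*sqrt(2))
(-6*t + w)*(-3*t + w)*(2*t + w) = 36*t^3 - 7*t*w^2 + w^3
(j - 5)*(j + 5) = j^2 - 25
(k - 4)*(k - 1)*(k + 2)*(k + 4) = k^4 + k^3 - 18*k^2 - 16*k + 32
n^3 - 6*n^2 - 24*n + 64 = (n - 8)*(n - 2)*(n + 4)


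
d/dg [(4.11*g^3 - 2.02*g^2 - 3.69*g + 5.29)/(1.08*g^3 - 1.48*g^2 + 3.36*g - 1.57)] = (1.77635683940025e-15*g^5 - 3.9012*g^4 + 35.5896*g^3 - 48.7461*g^2 + 22.0012*g - 11.9811)/(1.1664*g^6 - 3.1968*g^5 + 9.448*g^4 - 13.3368*g^3 + 15.9368*g^2 - 10.5504*g + 2.4649)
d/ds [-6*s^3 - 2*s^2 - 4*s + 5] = -18*s^2 - 4*s - 4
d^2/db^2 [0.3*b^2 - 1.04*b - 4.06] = 0.600000000000000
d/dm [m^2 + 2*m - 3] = 2*m + 2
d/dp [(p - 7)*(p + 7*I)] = 2*p - 7 + 7*I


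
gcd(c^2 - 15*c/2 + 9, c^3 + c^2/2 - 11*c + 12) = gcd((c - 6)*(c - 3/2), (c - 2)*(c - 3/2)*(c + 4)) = c - 3/2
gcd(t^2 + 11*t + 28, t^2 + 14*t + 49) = t + 7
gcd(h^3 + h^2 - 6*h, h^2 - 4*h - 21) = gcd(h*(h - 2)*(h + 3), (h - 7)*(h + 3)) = h + 3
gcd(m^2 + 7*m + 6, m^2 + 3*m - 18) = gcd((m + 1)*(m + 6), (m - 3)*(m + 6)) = m + 6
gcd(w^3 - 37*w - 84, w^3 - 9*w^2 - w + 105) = w^2 - 4*w - 21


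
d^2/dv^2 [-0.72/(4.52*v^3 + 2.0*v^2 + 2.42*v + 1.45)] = ((19.5264*v + 2.88)*(4.52*v^3 + 2.0*v^2 + 2.42*v + 1.45) - 0.72*(13.56*v^2 + 4.0*v + 2.42)*(27.12*v^2 + 8.0*v + 4.84))/(4.52*v^3 + 2.0*v^2 + 2.42*v + 1.45)^3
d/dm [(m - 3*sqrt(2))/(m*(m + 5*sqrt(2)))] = (-m^2 + 6*sqrt(2)*m + 30)/(m^2*(m^2 + 10*sqrt(2)*m + 50))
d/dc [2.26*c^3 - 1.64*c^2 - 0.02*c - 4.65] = 6.78*c^2 - 3.28*c - 0.02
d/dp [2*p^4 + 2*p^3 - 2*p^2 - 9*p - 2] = 8*p^3 + 6*p^2 - 4*p - 9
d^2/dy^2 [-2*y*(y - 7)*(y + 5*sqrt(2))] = -12*y - 20*sqrt(2) + 28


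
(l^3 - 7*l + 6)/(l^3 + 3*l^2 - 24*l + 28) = (l^2 + 2*l - 3)/(l^2 + 5*l - 14)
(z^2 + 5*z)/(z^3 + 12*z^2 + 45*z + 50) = z/(z^2 + 7*z + 10)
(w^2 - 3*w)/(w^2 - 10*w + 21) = w/(w - 7)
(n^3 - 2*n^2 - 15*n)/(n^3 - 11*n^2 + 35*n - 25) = n*(n + 3)/(n^2 - 6*n + 5)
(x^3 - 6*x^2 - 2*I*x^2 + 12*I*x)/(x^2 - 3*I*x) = (x^2 - 6*x - 2*I*x + 12*I)/(x - 3*I)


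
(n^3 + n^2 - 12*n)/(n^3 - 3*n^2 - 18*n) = (-n^2 - n + 12)/(-n^2 + 3*n + 18)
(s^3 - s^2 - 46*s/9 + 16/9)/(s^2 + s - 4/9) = (3*s^2 - 2*s - 16)/(3*s + 4)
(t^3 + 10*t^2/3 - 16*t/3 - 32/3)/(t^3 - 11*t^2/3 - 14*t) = (-3*t^3 - 10*t^2 + 16*t + 32)/(t*(-3*t^2 + 11*t + 42))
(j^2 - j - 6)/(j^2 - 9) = (j + 2)/(j + 3)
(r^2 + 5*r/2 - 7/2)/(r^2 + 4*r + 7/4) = 2*(r - 1)/(2*r + 1)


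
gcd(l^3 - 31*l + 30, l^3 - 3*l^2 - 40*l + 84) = l + 6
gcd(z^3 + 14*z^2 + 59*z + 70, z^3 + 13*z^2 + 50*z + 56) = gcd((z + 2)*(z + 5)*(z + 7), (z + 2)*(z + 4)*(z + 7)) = z^2 + 9*z + 14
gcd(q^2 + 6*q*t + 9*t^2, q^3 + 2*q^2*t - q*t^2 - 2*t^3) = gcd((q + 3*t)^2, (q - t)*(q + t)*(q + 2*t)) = 1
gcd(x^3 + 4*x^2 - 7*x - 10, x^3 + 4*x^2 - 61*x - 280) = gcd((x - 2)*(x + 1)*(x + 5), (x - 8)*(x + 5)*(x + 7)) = x + 5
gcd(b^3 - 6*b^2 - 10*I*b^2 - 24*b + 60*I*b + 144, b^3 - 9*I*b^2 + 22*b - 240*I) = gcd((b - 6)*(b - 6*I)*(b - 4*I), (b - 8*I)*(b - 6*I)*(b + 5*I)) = b - 6*I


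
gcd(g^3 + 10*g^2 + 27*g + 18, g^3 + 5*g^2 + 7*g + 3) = g^2 + 4*g + 3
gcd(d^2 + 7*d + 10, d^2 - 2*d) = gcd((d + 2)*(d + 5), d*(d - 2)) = 1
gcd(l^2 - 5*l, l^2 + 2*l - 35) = l - 5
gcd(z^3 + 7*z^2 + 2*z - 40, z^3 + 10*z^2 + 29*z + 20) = z^2 + 9*z + 20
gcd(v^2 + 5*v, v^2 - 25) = v + 5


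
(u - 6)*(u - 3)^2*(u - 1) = u^4 - 13*u^3 + 57*u^2 - 99*u + 54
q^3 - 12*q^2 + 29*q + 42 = (q - 7)*(q - 6)*(q + 1)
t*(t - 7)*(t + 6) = t^3 - t^2 - 42*t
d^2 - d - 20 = (d - 5)*(d + 4)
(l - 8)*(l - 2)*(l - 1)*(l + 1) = l^4 - 10*l^3 + 15*l^2 + 10*l - 16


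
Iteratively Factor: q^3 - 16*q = (q - 4)*(q^2 + 4*q) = q*(q - 4)*(q + 4)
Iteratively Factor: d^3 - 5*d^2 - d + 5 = (d - 1)*(d^2 - 4*d - 5) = (d - 5)*(d - 1)*(d + 1)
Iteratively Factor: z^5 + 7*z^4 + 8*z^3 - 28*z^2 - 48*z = (z + 3)*(z^4 + 4*z^3 - 4*z^2 - 16*z) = (z + 2)*(z + 3)*(z^3 + 2*z^2 - 8*z) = z*(z + 2)*(z + 3)*(z^2 + 2*z - 8) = z*(z + 2)*(z + 3)*(z + 4)*(z - 2)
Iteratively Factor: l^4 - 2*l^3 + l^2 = (l - 1)*(l^3 - l^2) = l*(l - 1)*(l^2 - l) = l^2*(l - 1)*(l - 1)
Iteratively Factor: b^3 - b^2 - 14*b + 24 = (b - 3)*(b^2 + 2*b - 8) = (b - 3)*(b - 2)*(b + 4)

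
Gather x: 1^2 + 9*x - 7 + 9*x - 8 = 18*x - 14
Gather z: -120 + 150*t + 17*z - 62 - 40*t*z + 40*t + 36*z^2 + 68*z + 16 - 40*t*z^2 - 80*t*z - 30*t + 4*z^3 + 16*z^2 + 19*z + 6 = 160*t + 4*z^3 + z^2*(52 - 40*t) + z*(104 - 120*t) - 160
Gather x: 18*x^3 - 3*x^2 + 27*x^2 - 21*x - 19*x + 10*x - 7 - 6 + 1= 18*x^3 + 24*x^2 - 30*x - 12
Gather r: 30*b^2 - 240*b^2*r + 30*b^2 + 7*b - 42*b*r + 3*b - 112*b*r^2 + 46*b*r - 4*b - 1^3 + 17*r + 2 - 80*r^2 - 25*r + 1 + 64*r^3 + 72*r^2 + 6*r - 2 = 60*b^2 + 6*b + 64*r^3 + r^2*(-112*b - 8) + r*(-240*b^2 + 4*b - 2)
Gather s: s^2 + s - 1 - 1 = s^2 + s - 2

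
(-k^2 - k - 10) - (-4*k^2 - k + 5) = 3*k^2 - 15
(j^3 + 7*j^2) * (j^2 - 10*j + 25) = j^5 - 3*j^4 - 45*j^3 + 175*j^2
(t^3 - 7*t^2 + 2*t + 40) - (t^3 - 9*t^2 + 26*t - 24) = 2*t^2 - 24*t + 64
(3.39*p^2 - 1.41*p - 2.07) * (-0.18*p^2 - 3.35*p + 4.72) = -0.6102*p^4 - 11.1027*p^3 + 21.0969*p^2 + 0.279300000000001*p - 9.7704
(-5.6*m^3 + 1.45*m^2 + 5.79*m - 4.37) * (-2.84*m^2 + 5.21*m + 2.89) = 15.904*m^5 - 33.294*m^4 - 25.0731*m^3 + 46.7672*m^2 - 6.0346*m - 12.6293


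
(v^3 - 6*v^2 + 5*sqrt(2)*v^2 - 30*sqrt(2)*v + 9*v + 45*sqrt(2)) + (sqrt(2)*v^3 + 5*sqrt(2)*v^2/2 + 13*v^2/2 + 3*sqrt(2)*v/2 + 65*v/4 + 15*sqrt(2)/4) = v^3 + sqrt(2)*v^3 + v^2/2 + 15*sqrt(2)*v^2/2 - 57*sqrt(2)*v/2 + 101*v/4 + 195*sqrt(2)/4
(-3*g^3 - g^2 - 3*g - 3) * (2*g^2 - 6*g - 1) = -6*g^5 + 16*g^4 + 3*g^3 + 13*g^2 + 21*g + 3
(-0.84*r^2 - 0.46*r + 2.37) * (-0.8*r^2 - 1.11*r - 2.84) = 0.672*r^4 + 1.3004*r^3 + 1.0002*r^2 - 1.3243*r - 6.7308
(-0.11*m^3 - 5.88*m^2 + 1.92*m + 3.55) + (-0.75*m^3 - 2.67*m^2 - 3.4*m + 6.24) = -0.86*m^3 - 8.55*m^2 - 1.48*m + 9.79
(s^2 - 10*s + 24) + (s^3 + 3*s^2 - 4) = s^3 + 4*s^2 - 10*s + 20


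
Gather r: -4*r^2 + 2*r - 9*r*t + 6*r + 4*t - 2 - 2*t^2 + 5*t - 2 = -4*r^2 + r*(8 - 9*t) - 2*t^2 + 9*t - 4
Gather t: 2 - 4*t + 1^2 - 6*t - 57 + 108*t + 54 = 98*t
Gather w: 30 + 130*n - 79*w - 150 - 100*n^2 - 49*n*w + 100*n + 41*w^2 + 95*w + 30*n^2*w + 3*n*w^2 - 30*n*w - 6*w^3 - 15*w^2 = -100*n^2 + 230*n - 6*w^3 + w^2*(3*n + 26) + w*(30*n^2 - 79*n + 16) - 120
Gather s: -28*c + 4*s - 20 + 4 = -28*c + 4*s - 16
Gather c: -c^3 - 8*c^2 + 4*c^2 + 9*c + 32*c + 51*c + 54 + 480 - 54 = -c^3 - 4*c^2 + 92*c + 480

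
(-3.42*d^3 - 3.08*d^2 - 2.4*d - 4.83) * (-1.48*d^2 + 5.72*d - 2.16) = 5.0616*d^5 - 15.004*d^4 - 6.6784*d^3 + 0.0732000000000008*d^2 - 22.4436*d + 10.4328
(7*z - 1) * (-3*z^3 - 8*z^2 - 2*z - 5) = -21*z^4 - 53*z^3 - 6*z^2 - 33*z + 5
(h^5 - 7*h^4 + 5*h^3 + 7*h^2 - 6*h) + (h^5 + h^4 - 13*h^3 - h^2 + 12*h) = 2*h^5 - 6*h^4 - 8*h^3 + 6*h^2 + 6*h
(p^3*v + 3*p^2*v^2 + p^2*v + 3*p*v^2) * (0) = 0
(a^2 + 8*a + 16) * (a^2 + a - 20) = a^4 + 9*a^3 + 4*a^2 - 144*a - 320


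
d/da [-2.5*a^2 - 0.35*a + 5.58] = -5.0*a - 0.35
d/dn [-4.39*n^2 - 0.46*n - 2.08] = -8.78*n - 0.46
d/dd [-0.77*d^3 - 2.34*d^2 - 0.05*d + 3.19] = -2.31*d^2 - 4.68*d - 0.05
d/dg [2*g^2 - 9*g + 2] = 4*g - 9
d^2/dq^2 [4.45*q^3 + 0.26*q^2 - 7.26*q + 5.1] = 26.7*q + 0.52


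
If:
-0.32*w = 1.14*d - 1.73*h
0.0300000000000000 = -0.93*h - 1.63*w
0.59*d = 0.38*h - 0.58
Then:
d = -1.60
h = -0.96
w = 0.53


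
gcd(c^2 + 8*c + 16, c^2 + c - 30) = 1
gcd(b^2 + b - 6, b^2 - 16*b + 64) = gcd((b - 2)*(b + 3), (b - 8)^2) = 1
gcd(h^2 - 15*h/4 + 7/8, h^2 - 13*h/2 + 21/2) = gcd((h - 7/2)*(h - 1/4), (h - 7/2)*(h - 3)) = h - 7/2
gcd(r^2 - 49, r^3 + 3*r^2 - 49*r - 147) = r^2 - 49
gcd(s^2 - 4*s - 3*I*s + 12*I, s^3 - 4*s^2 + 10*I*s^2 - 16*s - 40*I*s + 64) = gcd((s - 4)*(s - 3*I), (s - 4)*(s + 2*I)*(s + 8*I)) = s - 4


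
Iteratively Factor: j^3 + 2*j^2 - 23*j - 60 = (j + 3)*(j^2 - j - 20) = (j - 5)*(j + 3)*(j + 4)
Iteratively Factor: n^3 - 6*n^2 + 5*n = (n - 5)*(n^2 - n) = (n - 5)*(n - 1)*(n)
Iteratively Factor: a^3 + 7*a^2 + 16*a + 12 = (a + 2)*(a^2 + 5*a + 6) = (a + 2)*(a + 3)*(a + 2)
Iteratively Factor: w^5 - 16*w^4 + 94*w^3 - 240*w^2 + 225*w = (w)*(w^4 - 16*w^3 + 94*w^2 - 240*w + 225) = w*(w - 5)*(w^3 - 11*w^2 + 39*w - 45) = w*(w - 5)*(w - 3)*(w^2 - 8*w + 15) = w*(w - 5)^2*(w - 3)*(w - 3)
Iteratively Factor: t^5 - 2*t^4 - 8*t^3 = (t + 2)*(t^4 - 4*t^3) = t*(t + 2)*(t^3 - 4*t^2) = t^2*(t + 2)*(t^2 - 4*t) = t^3*(t + 2)*(t - 4)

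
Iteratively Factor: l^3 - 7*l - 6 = (l - 3)*(l^2 + 3*l + 2) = (l - 3)*(l + 2)*(l + 1)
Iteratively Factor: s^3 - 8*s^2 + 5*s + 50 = (s - 5)*(s^2 - 3*s - 10) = (s - 5)^2*(s + 2)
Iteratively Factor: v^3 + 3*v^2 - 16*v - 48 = (v + 4)*(v^2 - v - 12) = (v + 3)*(v + 4)*(v - 4)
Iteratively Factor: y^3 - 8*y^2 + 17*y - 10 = (y - 5)*(y^2 - 3*y + 2) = (y - 5)*(y - 1)*(y - 2)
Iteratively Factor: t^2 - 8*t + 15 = (t - 5)*(t - 3)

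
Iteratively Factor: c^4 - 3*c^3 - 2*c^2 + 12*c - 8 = (c - 2)*(c^3 - c^2 - 4*c + 4) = (c - 2)^2*(c^2 + c - 2) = (c - 2)^2*(c + 2)*(c - 1)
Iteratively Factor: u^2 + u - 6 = (u + 3)*(u - 2)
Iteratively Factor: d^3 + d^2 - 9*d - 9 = (d - 3)*(d^2 + 4*d + 3) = (d - 3)*(d + 1)*(d + 3)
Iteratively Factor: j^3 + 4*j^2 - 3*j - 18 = (j + 3)*(j^2 + j - 6) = (j - 2)*(j + 3)*(j + 3)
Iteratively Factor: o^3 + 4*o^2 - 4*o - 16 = (o + 4)*(o^2 - 4) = (o - 2)*(o + 4)*(o + 2)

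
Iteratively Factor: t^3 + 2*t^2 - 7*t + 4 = (t - 1)*(t^2 + 3*t - 4) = (t - 1)*(t + 4)*(t - 1)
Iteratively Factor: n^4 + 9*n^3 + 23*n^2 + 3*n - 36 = (n + 4)*(n^3 + 5*n^2 + 3*n - 9) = (n + 3)*(n + 4)*(n^2 + 2*n - 3) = (n + 3)^2*(n + 4)*(n - 1)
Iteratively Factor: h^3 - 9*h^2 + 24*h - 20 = (h - 2)*(h^2 - 7*h + 10) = (h - 5)*(h - 2)*(h - 2)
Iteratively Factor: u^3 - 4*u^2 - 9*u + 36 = (u - 4)*(u^2 - 9) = (u - 4)*(u + 3)*(u - 3)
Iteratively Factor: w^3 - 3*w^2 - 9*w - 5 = (w - 5)*(w^2 + 2*w + 1) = (w - 5)*(w + 1)*(w + 1)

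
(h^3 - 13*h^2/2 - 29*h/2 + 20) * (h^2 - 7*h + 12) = h^5 - 27*h^4/2 + 43*h^3 + 87*h^2/2 - 314*h + 240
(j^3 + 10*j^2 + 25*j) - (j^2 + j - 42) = j^3 + 9*j^2 + 24*j + 42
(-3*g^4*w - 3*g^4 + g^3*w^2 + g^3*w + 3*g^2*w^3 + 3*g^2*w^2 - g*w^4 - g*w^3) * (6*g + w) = -18*g^5*w - 18*g^5 + 3*g^4*w^2 + 3*g^4*w + 19*g^3*w^3 + 19*g^3*w^2 - 3*g^2*w^4 - 3*g^2*w^3 - g*w^5 - g*w^4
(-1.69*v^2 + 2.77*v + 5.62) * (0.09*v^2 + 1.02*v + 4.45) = -0.1521*v^4 - 1.4745*v^3 - 4.1893*v^2 + 18.0589*v + 25.009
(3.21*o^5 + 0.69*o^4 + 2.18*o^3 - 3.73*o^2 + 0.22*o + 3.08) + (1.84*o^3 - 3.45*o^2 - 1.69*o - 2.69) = 3.21*o^5 + 0.69*o^4 + 4.02*o^3 - 7.18*o^2 - 1.47*o + 0.39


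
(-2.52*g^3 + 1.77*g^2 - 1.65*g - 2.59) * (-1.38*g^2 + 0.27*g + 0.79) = 3.4776*g^5 - 3.123*g^4 + 0.7641*g^3 + 4.527*g^2 - 2.0028*g - 2.0461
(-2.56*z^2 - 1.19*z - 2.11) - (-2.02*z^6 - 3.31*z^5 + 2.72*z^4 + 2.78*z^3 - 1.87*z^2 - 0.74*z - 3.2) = 2.02*z^6 + 3.31*z^5 - 2.72*z^4 - 2.78*z^3 - 0.69*z^2 - 0.45*z + 1.09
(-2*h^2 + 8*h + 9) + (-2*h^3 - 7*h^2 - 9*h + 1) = -2*h^3 - 9*h^2 - h + 10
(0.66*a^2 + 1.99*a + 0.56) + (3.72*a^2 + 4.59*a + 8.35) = 4.38*a^2 + 6.58*a + 8.91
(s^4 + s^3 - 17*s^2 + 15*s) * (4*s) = 4*s^5 + 4*s^4 - 68*s^3 + 60*s^2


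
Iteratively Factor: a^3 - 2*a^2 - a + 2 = (a - 1)*(a^2 - a - 2) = (a - 2)*(a - 1)*(a + 1)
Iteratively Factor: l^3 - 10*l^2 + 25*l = (l)*(l^2 - 10*l + 25) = l*(l - 5)*(l - 5)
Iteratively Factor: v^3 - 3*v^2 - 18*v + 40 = (v - 5)*(v^2 + 2*v - 8) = (v - 5)*(v + 4)*(v - 2)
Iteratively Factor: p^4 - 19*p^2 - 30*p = (p + 2)*(p^3 - 2*p^2 - 15*p) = (p + 2)*(p + 3)*(p^2 - 5*p) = p*(p + 2)*(p + 3)*(p - 5)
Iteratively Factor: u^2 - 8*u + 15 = (u - 5)*(u - 3)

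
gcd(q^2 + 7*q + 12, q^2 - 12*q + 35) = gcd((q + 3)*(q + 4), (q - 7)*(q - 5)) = 1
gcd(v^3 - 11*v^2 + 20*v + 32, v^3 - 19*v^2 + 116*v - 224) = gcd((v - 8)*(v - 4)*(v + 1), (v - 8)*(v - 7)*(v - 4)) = v^2 - 12*v + 32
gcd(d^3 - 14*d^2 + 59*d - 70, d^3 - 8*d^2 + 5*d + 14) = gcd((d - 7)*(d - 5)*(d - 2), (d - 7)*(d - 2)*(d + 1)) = d^2 - 9*d + 14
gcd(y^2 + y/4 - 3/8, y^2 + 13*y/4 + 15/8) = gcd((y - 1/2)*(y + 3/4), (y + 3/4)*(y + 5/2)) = y + 3/4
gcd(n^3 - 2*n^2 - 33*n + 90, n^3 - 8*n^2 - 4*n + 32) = 1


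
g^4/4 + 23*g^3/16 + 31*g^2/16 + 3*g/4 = g*(g/4 + 1)*(g + 3/4)*(g + 1)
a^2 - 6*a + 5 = (a - 5)*(a - 1)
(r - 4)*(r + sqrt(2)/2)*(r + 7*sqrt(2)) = r^3 - 4*r^2 + 15*sqrt(2)*r^2/2 - 30*sqrt(2)*r + 7*r - 28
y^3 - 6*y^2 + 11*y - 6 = (y - 3)*(y - 2)*(y - 1)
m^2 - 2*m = m*(m - 2)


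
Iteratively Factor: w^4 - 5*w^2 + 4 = (w - 2)*(w^3 + 2*w^2 - w - 2) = (w - 2)*(w - 1)*(w^2 + 3*w + 2) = (w - 2)*(w - 1)*(w + 2)*(w + 1)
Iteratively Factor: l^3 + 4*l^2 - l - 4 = (l + 4)*(l^2 - 1) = (l + 1)*(l + 4)*(l - 1)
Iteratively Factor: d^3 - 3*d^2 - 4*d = (d)*(d^2 - 3*d - 4) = d*(d - 4)*(d + 1)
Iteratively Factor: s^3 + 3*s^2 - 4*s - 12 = (s - 2)*(s^2 + 5*s + 6) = (s - 2)*(s + 2)*(s + 3)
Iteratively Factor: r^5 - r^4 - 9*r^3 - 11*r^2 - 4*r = (r - 4)*(r^4 + 3*r^3 + 3*r^2 + r) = (r - 4)*(r + 1)*(r^3 + 2*r^2 + r) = r*(r - 4)*(r + 1)*(r^2 + 2*r + 1) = r*(r - 4)*(r + 1)^2*(r + 1)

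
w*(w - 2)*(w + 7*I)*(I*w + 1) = I*w^4 - 6*w^3 - 2*I*w^3 + 12*w^2 + 7*I*w^2 - 14*I*w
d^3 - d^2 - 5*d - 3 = (d - 3)*(d + 1)^2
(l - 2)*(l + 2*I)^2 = l^3 - 2*l^2 + 4*I*l^2 - 4*l - 8*I*l + 8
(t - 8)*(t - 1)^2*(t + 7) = t^4 - 3*t^3 - 53*t^2 + 111*t - 56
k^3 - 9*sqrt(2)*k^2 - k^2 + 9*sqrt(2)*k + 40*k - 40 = (k - 1)*(k - 5*sqrt(2))*(k - 4*sqrt(2))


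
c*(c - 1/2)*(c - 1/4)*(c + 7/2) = c^4 + 11*c^3/4 - 5*c^2/2 + 7*c/16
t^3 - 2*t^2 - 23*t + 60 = (t - 4)*(t - 3)*(t + 5)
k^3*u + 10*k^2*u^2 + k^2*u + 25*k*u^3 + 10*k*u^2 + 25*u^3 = (k + 5*u)^2*(k*u + u)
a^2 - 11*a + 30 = (a - 6)*(a - 5)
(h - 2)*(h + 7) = h^2 + 5*h - 14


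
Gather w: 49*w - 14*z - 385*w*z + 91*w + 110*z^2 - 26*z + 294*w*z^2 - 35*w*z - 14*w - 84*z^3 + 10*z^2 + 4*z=w*(294*z^2 - 420*z + 126) - 84*z^3 + 120*z^2 - 36*z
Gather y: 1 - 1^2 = 0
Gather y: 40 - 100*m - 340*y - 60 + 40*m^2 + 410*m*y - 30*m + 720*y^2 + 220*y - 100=40*m^2 - 130*m + 720*y^2 + y*(410*m - 120) - 120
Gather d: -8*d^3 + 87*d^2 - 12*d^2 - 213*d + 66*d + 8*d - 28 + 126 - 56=-8*d^3 + 75*d^2 - 139*d + 42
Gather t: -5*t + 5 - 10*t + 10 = 15 - 15*t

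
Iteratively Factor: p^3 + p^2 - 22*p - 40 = (p + 2)*(p^2 - p - 20) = (p - 5)*(p + 2)*(p + 4)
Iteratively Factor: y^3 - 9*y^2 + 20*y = (y)*(y^2 - 9*y + 20) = y*(y - 5)*(y - 4)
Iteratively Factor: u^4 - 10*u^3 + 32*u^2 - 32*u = (u - 2)*(u^3 - 8*u^2 + 16*u) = (u - 4)*(u - 2)*(u^2 - 4*u) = u*(u - 4)*(u - 2)*(u - 4)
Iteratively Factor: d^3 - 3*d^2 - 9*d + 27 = (d - 3)*(d^2 - 9) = (d - 3)^2*(d + 3)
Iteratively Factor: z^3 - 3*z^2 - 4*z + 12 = (z - 3)*(z^2 - 4) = (z - 3)*(z + 2)*(z - 2)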